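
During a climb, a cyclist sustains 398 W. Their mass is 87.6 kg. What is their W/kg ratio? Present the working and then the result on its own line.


Power-to-weight = 398 W / 87.6 kg
= 4.543 W/kg

4.543 W/kg


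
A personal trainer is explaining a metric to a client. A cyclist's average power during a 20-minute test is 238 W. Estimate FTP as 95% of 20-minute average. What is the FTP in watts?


FTP = 20-min power * 0.95
= 238 * 0.95
= 226.1 W

226.1 W


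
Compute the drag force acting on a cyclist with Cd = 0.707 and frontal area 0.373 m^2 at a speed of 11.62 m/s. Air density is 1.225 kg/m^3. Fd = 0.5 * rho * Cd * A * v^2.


Step 1: v^2 = 135.0244
Step 2: Fd = 0.5 * 1.225 * 0.707 * 0.373 * 135.0244
= 21.81 N

21.81 N


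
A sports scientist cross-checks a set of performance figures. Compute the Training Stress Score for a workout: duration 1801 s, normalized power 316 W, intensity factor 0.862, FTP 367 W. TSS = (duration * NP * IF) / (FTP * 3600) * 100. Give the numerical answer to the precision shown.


Product = 1801 * 316 * 0.862 = 490577.992
Base = 367 * 3600 = 1321200
TSS = 490577.992 / 1321200 * 100 = 37.13

37.13 TSS


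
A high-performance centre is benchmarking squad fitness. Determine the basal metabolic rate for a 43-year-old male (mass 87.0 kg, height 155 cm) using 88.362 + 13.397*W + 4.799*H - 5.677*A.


BMR = 88.362 + 13.397*87.0 + 4.799*155 - 5.677*43
= 1753.64 kcal/day

1753.64 kcal/day


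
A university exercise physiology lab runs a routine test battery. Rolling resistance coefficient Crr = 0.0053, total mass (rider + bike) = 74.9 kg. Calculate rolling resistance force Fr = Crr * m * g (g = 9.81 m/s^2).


Fr = Crr * m * g
= 0.0053 * 74.9 * 9.81
= 3.894 N

3.894 N


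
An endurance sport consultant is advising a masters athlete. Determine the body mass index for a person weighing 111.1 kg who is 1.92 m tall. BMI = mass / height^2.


BMI = mass / height^2
= 111.1 / 1.92^2
= 111.1 / 3.6864
= 30.14 kg/m^2

30.14 kg/m^2


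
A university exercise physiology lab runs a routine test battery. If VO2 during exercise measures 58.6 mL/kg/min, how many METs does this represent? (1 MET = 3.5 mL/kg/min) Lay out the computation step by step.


METs = VO2 / 3.5 = 58.6 / 3.5 = 16.74

16.74 METs


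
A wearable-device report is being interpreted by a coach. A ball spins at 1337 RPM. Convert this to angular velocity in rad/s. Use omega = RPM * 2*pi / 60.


omega = 1337 * 2 * pi / 60
= 1337 * 6.28318531 / 60
= 8400.619 / 60
= 140.01 rad/s

140.01 rad/s


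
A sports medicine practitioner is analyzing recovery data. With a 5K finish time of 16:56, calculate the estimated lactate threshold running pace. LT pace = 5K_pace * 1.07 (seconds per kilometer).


Race duration = 1016 s for 5 km
Average pace = 1016 / 5 = 203.2 s/km
LT pace = 203.2 * 1.07
= 217.42 s/km

217.42 s/km


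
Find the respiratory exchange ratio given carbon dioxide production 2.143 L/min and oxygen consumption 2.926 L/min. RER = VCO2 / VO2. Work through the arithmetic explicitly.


VCO2 = 2.143 L/min
VO2 = 2.926 L/min
RER = 2.143 / 2.926 = 0.7324

0.7324


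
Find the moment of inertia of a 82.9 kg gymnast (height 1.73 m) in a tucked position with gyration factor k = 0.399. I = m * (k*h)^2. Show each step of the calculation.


Radius of gyration = 0.399 * 1.73 = 0.69027 m
I = 82.9 * 0.69027^2
= 82.9 * 0.476473
= 39.5 kg*m^2

39.5 kg*m^2


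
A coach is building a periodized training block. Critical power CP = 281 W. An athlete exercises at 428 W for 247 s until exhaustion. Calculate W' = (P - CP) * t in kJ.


P - CP = 428 - 281 = 147 W
W' = 147 * 247 = 36309 J
= 36309 / 1000 = 36.309 kJ

36.309 kJ


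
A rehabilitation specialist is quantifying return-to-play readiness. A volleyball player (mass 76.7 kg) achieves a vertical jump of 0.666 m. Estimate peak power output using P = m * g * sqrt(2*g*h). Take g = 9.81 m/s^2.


2 * g * h = 2 * 9.81 * 0.666 = 13.06692
sqrt(13.06692) = 3.614819 m/s
P = 76.7 * 9.81 * 3.614819 = 2719.89 W

2719.89 W


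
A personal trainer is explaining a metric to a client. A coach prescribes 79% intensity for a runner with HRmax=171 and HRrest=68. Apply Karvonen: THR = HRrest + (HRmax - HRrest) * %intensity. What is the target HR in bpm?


Heart rate reserve = 171 - 68 = 103
Intensity fraction = 79 / 100 = 0.79
THR = 68 + 103 * 0.79 = 149.37 bpm

149.37 bpm


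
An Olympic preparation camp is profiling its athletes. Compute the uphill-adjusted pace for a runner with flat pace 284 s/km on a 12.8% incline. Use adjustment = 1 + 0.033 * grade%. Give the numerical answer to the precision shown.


Adjustment factor = 1 + 0.033 * 12.8 = 1.4224
Grade-adjusted pace = 284 * 1.4224 = 403.96 s/km

403.96 s/km


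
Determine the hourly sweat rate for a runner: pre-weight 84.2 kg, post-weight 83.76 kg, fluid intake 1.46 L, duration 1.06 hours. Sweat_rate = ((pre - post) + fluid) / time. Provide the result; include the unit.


Mass lost = 84.2 - 83.76 = 0.44 kg
Add fluid consumed: 0.44 + 1.46 = 1.9 L total sweat
Sweat rate = 1.9 / 1.06 = 1.792 L/h

1.792 L/h


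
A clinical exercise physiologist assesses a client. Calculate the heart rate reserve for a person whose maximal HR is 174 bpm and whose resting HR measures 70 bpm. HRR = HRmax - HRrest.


HRmax = 174 bpm
HRrest = 70 bpm
HRR = 174 - 70 = 104 bpm

104 bpm


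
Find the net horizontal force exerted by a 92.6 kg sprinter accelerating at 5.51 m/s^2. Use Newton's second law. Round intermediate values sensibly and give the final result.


Newton's second law: F = m * a
F = 92.6 * 5.51 = 510.23 N

510.23 N


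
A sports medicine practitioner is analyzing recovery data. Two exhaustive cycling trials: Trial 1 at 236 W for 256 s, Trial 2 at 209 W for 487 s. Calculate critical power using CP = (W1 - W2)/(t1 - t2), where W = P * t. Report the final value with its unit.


W1 = 236 * 256 = 60416 J
W2 = 209 * 487 = 101783 J
CP = (60416 - 101783) / (256 - 487)
= -41367 / -231
= 179.08 W

179.08 W


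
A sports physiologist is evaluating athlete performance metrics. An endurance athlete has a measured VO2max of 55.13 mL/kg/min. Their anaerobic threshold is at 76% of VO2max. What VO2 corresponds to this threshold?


Anaerobic threshold VO2 = VO2max * 76%
= 55.13 * 0.76
= 41.9 mL/kg/min

41.9 mL/kg/min


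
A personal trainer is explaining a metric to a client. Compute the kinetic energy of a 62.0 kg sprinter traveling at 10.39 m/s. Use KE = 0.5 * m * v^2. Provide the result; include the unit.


Velocity squared = 107.9521
KE = 0.5 * 62.0 * 107.9521 = 3346.52 J

3346.52 J


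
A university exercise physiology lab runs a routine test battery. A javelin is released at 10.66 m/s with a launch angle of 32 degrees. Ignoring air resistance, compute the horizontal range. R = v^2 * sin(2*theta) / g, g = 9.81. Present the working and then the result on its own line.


Launch speed squared = 113.6356
sin(2 * 32 deg) = 0.898794
Range = 113.6356 * 0.898794 / 9.81
= 10.411 m

10.411 m


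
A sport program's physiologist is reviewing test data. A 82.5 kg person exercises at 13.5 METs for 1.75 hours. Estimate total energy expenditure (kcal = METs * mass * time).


Energy = METs * mass(kg) * time(h)
= 13.5 * 82.5 * 1.75
= 1949.06 kcal

1949.06 kcal


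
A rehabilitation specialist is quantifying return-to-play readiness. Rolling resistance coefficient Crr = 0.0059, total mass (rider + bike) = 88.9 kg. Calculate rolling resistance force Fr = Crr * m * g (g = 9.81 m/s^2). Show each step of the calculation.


Fr = Crr * m * g
= 0.0059 * 88.9 * 9.81
= 5.145 N

5.145 N


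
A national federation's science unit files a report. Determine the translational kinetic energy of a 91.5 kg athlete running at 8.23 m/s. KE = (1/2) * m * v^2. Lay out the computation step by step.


KE = 0.5 * m * v^2
= 0.5 * 91.5 * 8.23^2
= 0.5 * 91.5 * 67.7329
= 3098.78 J

3098.78 J


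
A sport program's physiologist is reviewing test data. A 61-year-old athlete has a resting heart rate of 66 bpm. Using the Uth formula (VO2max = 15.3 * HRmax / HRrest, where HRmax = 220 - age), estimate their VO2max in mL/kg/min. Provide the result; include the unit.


HRmax = 220 - 61 = 159 bpm
Ratio = HRmax / HRrest = 159 / 66 = 2.4091
VO2max = 15.3 * 2.4091 = 36.86 mL/kg/min

36.86 mL/kg/min


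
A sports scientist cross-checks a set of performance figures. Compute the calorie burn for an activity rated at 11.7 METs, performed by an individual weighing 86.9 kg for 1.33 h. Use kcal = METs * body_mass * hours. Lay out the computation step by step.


Product of METs and mass = 11.7 * 86.9 = 1016.73
Total kcal = 1016.73 * 1.33 = 1352.25 kcal

1352.25 kcal


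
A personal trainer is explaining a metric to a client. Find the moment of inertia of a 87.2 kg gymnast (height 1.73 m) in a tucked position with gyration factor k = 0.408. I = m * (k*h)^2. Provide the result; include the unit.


Radius of gyration = 0.408 * 1.73 = 0.70584 m
I = 87.2 * 0.70584^2
= 87.2 * 0.49821
= 43.444 kg*m^2

43.444 kg*m^2


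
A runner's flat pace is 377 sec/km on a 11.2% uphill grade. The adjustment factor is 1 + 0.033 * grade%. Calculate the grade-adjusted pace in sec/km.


Factor = 1 + 0.033 * 11.2 = 1.3696
Adjusted pace = 377 * 1.3696
= 516.34 sec/km

516.34 s/km


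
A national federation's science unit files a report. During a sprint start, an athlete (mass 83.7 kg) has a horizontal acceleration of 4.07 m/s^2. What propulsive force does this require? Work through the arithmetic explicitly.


Propulsive force = mass * acceleration
= 83.7 kg * 4.07 m/s^2
= 340.66 N

340.66 N


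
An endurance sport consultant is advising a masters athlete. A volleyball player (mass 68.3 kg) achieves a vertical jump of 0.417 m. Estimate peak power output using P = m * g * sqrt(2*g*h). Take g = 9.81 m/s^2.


2 * g * h = 2 * 9.81 * 0.417 = 8.18154
sqrt(8.18154) = 2.860339 m/s
P = 68.3 * 9.81 * 2.860339 = 1916.49 W

1916.49 W


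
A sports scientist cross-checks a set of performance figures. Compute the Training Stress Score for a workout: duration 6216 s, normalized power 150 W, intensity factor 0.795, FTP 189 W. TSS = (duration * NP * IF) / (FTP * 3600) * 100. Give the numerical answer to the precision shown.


Product = 6216 * 150 * 0.795 = 741258.0
Base = 189 * 3600 = 680400
TSS = 741258.0 / 680400 * 100 = 108.94

108.94 TSS


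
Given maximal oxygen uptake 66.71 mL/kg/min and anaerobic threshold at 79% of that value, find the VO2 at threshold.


Percentage as decimal = 0.79
VO2 at AT = 66.71 * 0.79 = 52.7 mL/kg/min

52.7 mL/kg/min


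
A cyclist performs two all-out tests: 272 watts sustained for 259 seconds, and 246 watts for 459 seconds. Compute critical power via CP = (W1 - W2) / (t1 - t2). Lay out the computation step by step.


W1 = P1 * t1 = 272 * 259 = 70448 J
W2 = P2 * t2 = 246 * 459 = 112914 J
CP = (70448 - 112914) / (259 - 459)
= 212.33 W

212.33 W


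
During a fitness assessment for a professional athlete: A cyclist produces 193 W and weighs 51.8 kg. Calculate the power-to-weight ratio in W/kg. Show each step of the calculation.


P/W = power / mass
= 193 / 51.8
= 3.726 W/kg

3.726 W/kg


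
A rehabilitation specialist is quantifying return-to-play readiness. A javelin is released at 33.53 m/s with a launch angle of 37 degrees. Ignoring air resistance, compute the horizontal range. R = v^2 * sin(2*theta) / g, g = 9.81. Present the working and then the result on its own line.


Launch speed squared = 1124.2609
sin(2 * 37 deg) = 0.961262
Range = 1124.2609 * 0.961262 / 9.81
= 110.164 m

110.164 m


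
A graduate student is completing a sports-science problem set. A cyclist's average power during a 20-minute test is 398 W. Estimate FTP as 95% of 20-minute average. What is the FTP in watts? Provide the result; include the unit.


FTP = 20-min power * 0.95
= 398 * 0.95
= 378.1 W

378.1 W


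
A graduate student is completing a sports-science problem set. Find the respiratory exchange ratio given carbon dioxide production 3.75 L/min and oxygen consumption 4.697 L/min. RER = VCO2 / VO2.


VCO2 = 3.75 L/min
VO2 = 4.697 L/min
RER = 3.75 / 4.697 = 0.7984

0.7984


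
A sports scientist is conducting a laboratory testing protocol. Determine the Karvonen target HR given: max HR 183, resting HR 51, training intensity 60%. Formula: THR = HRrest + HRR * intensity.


HRR = HRmax - HRrest = 183 - 51 = 132
THR = 51 + 132 * 0.6
= 130.2 bpm

130.2 bpm


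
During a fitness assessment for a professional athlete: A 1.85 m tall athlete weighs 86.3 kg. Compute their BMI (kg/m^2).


height^2 = 3.4225 m^2
BMI = 86.3 / 3.4225 = 25.22 kg/m^2

25.22 kg/m^2


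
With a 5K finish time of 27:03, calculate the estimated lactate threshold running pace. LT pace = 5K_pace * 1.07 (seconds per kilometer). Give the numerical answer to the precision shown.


Race duration = 1623 s for 5 km
Average pace = 1623 / 5 = 324.6 s/km
LT pace = 324.6 * 1.07
= 347.32 s/km

347.32 s/km


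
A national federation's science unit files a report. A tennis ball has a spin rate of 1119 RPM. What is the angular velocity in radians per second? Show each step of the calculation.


Convert RPM to rad/s: multiply by 2*pi and divide by 60
omega = 1119 * 2 * pi / 60
= 117.181 rad/s

117.181 rad/s


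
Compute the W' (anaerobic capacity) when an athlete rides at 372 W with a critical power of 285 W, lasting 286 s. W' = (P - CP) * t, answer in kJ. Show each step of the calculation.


Above-CP power = 87 W
Duration = 286 s
W' = 87 * 286 = 24882 J
Convert: 24882 / 1000 = 24.882 kJ

24.882 kJ


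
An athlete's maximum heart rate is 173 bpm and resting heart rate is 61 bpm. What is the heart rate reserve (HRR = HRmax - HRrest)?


HRR = HRmax - HRrest
= 173 - 61
= 112 bpm

112 bpm


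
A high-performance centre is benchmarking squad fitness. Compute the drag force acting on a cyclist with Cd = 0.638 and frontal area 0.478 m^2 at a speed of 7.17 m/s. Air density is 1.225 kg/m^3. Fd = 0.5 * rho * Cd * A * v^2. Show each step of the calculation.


Step 1: v^2 = 51.4089
Step 2: Fd = 0.5 * 1.225 * 0.638 * 0.478 * 51.4089
= 9.603 N

9.603 N


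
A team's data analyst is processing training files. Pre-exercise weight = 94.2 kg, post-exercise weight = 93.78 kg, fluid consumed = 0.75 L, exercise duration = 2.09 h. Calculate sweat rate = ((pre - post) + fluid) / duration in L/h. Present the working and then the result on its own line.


Weight loss = 94.2 - 93.78 = 0.42 kg (approx L)
Total sweat = 0.42 + 0.75 = 1.17 L
Sweat rate = 1.17 / 2.09 = 0.56 L/h

0.56 L/h


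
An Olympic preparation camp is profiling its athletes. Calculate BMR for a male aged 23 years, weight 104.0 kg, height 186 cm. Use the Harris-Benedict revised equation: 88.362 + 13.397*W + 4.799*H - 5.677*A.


Substituting values:
W term = 13.397 * 104.0 = 1393.288
H term = 4.799 * 186 = 892.614
A term = 5.677 * 23 = 130.571
BMR = 2243.69 kcal/day

2243.69 kcal/day


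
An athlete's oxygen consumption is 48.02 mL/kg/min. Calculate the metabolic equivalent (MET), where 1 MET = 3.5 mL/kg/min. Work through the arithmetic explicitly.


MET = VO2 / 3.5
= 48.02 / 3.5
= 13.72 METs

13.72 METs


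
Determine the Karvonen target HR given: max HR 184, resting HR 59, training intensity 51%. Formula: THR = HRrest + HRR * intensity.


HRR = HRmax - HRrest = 184 - 59 = 125
THR = 59 + 125 * 0.51
= 122.75 bpm

122.75 bpm


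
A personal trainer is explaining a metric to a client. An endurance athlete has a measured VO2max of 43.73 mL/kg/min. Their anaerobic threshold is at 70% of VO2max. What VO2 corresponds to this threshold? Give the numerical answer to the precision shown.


Anaerobic threshold VO2 = VO2max * 70%
= 43.73 * 0.7
= 30.61 mL/kg/min

30.61 mL/kg/min


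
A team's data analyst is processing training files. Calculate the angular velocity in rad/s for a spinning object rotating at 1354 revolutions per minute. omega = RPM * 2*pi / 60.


omega = RPM * 2*pi / 60
= 1354 * 6.28318531 / 60
= 141.791 rad/s

141.791 rad/s


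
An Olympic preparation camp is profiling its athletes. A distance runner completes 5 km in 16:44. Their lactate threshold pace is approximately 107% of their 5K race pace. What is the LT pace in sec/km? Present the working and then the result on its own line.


Convert to seconds: 16 min 44 s = 1004 s
Pace per km = 1004 / 5 = 200.8 s/km
LT pace = 200.8 * 1.07 = 214.86 s/km

214.86 s/km


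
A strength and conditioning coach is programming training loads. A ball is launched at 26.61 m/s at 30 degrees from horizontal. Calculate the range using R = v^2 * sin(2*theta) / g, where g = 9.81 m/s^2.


sin(2 * 30) = sin(60) = 0.866025
v^2 = 26.61^2 = 708.0921
R = 708.0921 * 0.866025 / 9.81
= 62.51 m

62.51 m


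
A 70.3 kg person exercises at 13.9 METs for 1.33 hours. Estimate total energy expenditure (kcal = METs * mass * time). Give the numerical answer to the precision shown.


Energy = METs * mass(kg) * time(h)
= 13.9 * 70.3 * 1.33
= 1299.64 kcal

1299.64 kcal


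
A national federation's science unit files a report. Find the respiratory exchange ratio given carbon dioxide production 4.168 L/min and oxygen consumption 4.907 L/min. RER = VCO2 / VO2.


VCO2 = 4.168 L/min
VO2 = 4.907 L/min
RER = 4.168 / 4.907 = 0.8494

0.8494


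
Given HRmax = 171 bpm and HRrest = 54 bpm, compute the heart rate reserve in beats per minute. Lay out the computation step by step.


Heart rate reserve = maximum HR minus resting HR
HRR = 171 - 54 = 117 bpm

117 bpm


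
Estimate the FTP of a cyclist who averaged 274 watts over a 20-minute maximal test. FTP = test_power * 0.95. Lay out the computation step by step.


FTP = 274 * 0.95 = 260.3 W

260.3 W


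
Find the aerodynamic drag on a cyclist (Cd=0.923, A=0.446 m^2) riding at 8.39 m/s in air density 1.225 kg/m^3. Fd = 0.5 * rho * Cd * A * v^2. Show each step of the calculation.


Fd = 0.5 * 1.225 * 0.923 * 0.446 * 8.39^2
= 0.5 * 1.225 * 0.923 * 0.446 * 70.3921
= 17.749 N

17.749 N


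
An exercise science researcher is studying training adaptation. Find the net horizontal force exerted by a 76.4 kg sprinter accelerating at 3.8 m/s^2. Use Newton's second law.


Newton's second law: F = m * a
F = 76.4 * 3.8 = 290.32 N

290.32 N


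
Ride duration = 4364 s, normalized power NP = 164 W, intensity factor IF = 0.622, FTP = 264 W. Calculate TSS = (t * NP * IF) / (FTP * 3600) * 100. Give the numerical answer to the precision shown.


Numerator = 4364 * 164 * 0.622 = 445162.912
Denominator = 264 * 3600 = 950400
TSS = 445162.912 / 950400 * 100
= 46.84

46.84 TSS


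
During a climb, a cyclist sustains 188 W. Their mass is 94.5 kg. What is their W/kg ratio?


Power-to-weight = 188 W / 94.5 kg
= 1.989 W/kg

1.989 W/kg


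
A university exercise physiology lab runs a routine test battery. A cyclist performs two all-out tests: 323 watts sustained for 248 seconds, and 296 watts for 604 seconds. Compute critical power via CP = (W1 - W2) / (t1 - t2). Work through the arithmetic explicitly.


W1 = P1 * t1 = 323 * 248 = 80104 J
W2 = P2 * t2 = 296 * 604 = 178784 J
CP = (80104 - 178784) / (248 - 604)
= 277.19 W

277.19 W


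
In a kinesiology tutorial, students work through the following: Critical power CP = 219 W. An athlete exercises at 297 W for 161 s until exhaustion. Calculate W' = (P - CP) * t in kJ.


P - CP = 297 - 219 = 78 W
W' = 78 * 161 = 12558 J
= 12558 / 1000 = 12.558 kJ

12.558 kJ


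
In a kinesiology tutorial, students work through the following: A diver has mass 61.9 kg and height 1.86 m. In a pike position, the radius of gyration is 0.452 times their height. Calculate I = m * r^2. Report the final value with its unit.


r = 0.452 * 1.86 = 0.84072 m
I = m * r^2 = 61.9 * 0.70681 = 43.752 kg*m^2

43.752 kg*m^2


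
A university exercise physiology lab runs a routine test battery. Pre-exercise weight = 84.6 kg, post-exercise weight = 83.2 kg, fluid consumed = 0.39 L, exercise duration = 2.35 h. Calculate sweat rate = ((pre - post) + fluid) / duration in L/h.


Weight loss = 84.6 - 83.2 = 1.4 kg (approx L)
Total sweat = 1.4 + 0.39 = 1.79 L
Sweat rate = 1.79 / 2.35 = 0.762 L/h

0.762 L/h


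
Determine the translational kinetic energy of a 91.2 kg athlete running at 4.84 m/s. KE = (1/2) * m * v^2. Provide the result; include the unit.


KE = 0.5 * m * v^2
= 0.5 * 91.2 * 4.84^2
= 0.5 * 91.2 * 23.4256
= 1068.21 J

1068.21 J


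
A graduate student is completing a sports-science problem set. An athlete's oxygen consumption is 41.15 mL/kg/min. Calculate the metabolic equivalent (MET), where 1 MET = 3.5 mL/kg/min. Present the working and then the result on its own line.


MET = VO2 / 3.5
= 41.15 / 3.5
= 11.76 METs

11.76 METs


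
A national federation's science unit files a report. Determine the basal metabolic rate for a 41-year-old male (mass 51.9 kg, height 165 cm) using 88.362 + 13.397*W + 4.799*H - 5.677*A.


BMR = 88.362 + 13.397*51.9 + 4.799*165 - 5.677*41
= 1342.74 kcal/day

1342.74 kcal/day


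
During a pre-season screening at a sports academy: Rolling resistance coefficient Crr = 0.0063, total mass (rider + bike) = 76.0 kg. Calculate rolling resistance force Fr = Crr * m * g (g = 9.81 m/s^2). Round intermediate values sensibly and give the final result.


Fr = Crr * m * g
= 0.0063 * 76.0 * 9.81
= 4.697 N

4.697 N


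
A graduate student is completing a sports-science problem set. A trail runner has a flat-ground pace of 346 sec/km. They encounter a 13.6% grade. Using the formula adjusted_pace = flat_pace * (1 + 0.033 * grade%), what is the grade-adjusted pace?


Grade factor = 1 + 0.033 * 13.6 = 1.4488
Adjusted = 346 * 1.4488 = 501.28 sec/km

501.28 s/km


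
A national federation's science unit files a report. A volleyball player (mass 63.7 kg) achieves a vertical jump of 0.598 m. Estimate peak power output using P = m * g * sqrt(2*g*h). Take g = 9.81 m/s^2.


2 * g * h = 2 * 9.81 * 0.598 = 11.73276
sqrt(11.73276) = 3.425312 m/s
P = 63.7 * 9.81 * 3.425312 = 2140.47 W

2140.47 W


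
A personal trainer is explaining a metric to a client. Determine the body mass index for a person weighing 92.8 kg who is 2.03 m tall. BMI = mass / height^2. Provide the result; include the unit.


BMI = mass / height^2
= 92.8 / 2.03^2
= 92.8 / 4.1209
= 22.52 kg/m^2

22.52 kg/m^2


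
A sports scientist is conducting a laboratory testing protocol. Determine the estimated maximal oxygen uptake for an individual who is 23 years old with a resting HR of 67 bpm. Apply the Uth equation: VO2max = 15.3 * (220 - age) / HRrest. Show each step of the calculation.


HRmax = 220 - 23 = 197
VO2max = 15.3 * (197 / 67)
= 15.3 * 2.9403
= 44.99 mL/kg/min

44.99 mL/kg/min


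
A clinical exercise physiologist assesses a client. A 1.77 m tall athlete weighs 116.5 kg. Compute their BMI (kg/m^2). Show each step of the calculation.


height^2 = 3.1329 m^2
BMI = 116.5 / 3.1329 = 37.19 kg/m^2

37.19 kg/m^2


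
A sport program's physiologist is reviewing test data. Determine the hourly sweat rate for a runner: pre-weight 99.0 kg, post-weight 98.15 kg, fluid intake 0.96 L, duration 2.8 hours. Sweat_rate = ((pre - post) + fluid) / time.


Mass lost = 99.0 - 98.15 = 0.85 kg
Add fluid consumed: 0.85 + 0.96 = 1.81 L total sweat
Sweat rate = 1.81 / 2.8 = 0.646 L/h

0.646 L/h


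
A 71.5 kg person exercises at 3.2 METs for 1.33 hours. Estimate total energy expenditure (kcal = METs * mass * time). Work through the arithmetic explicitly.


Energy = METs * mass(kg) * time(h)
= 3.2 * 71.5 * 1.33
= 304.3 kcal

304.3 kcal


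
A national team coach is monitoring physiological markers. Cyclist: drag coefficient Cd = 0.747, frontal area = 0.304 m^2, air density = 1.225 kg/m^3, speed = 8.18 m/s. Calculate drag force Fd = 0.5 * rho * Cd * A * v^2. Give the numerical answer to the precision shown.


v^2 = 8.18^2 = 66.9124
Fd = 0.5 * 1.225 * 0.747 * 0.304 * 66.9124
= 9.307 N

9.307 N


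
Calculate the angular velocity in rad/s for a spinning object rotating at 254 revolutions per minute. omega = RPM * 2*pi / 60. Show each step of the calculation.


omega = RPM * 2*pi / 60
= 254 * 6.28318531 / 60
= 26.599 rad/s

26.599 rad/s


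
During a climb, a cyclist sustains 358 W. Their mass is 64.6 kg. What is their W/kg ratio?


Power-to-weight = 358 W / 64.6 kg
= 5.542 W/kg

5.542 W/kg


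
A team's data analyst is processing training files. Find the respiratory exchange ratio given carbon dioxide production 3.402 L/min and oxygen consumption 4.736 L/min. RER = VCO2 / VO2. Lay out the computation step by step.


VCO2 = 3.402 L/min
VO2 = 4.736 L/min
RER = 3.402 / 4.736 = 0.7183

0.7183


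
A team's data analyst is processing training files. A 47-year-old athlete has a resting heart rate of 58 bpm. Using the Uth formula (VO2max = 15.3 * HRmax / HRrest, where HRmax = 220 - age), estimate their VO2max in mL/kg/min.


HRmax = 220 - 47 = 173 bpm
Ratio = HRmax / HRrest = 173 / 58 = 2.9828
VO2max = 15.3 * 2.9828 = 45.64 mL/kg/min

45.64 mL/kg/min


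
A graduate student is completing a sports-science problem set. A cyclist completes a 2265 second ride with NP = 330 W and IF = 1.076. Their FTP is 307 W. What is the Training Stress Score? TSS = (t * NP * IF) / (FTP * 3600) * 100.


t * NP * IF = 2265 * 330 * 1.076 = 804256.2
FTP * 3600 = 1105200
TSS = (804256.2 / 1105200) * 100 = 72.77

72.77 TSS


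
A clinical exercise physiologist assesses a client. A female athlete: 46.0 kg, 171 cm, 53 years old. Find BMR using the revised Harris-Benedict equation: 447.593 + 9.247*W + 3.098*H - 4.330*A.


Intercept = 447.593
Weight contribution = 9.247 * 46.0 = 425.362
Height contribution = 3.098 * 171 = 529.758
Age contribution = 4.33 * 53 = 229.49
BMR = 447.593 + 425.362 + 529.758 - 229.49
= 1173.22 kcal/day

1173.22 kcal/day


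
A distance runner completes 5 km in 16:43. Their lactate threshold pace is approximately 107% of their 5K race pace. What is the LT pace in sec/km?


Convert to seconds: 16 min 43 s = 1003 s
Pace per km = 1003 / 5 = 200.6 s/km
LT pace = 200.6 * 1.07 = 214.64 s/km

214.64 s/km


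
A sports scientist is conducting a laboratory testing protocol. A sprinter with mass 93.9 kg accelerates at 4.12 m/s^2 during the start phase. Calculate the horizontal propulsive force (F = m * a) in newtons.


F = m * a
= 93.9 * 4.12
= 386.87 N

386.87 N


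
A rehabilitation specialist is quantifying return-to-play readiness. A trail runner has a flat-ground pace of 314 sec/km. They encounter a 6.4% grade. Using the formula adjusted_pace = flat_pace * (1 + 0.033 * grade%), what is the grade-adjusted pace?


Grade factor = 1 + 0.033 * 6.4 = 1.2112
Adjusted = 314 * 1.2112 = 380.32 sec/km

380.32 s/km


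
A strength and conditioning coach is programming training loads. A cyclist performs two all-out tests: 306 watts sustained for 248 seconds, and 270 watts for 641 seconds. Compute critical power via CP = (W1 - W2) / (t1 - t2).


W1 = P1 * t1 = 306 * 248 = 75888 J
W2 = P2 * t2 = 270 * 641 = 173070 J
CP = (75888 - 173070) / (248 - 641)
= 247.28 W

247.28 W


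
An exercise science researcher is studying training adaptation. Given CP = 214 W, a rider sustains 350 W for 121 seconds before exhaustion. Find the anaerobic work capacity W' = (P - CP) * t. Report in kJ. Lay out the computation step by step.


Excess power = 350 - 214 = 136 W
Work above CP = 136 * 121 = 16456 J
W' = 16.456 kJ

16.456 kJ


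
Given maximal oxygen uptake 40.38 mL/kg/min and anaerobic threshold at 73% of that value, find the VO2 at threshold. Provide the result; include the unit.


Percentage as decimal = 0.73
VO2 at AT = 40.38 * 0.73 = 29.48 mL/kg/min

29.48 mL/kg/min


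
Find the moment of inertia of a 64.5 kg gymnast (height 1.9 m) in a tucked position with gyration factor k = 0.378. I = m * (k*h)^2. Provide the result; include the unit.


Radius of gyration = 0.378 * 1.9 = 0.7182 m
I = 64.5 * 0.7182^2
= 64.5 * 0.515811
= 33.27 kg*m^2

33.27 kg*m^2


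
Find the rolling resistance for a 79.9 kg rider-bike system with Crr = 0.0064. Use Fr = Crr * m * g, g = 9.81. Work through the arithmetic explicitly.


m * g = 79.9 * 9.81 = 783.819 N
Fr = 0.0064 * 783.819 = 5.016 N

5.016 N


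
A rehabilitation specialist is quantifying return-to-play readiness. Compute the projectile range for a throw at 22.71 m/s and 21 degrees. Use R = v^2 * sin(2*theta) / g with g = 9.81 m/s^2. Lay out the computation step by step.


Two times the angle = 42 degrees
sin(42) = 0.669131
R = 515.7441 * 0.669131 / 9.81 = 35.178 m

35.178 m


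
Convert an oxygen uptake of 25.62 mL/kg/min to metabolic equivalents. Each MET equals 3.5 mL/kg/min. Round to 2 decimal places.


One MET = 3.5 mL/kg/min
Number of METs = 25.62 / 3.5
= 7.32 METs

7.32 METs


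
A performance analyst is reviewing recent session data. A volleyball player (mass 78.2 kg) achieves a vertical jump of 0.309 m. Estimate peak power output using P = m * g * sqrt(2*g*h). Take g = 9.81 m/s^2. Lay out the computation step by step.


2 * g * h = 2 * 9.81 * 0.309 = 6.06258
sqrt(6.06258) = 2.462231 m/s
P = 78.2 * 9.81 * 2.462231 = 1888.88 W

1888.88 W


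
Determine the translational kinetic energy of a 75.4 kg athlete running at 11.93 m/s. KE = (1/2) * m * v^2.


KE = 0.5 * m * v^2
= 0.5 * 75.4 * 11.93^2
= 0.5 * 75.4 * 142.3249
= 5365.65 J

5365.65 J


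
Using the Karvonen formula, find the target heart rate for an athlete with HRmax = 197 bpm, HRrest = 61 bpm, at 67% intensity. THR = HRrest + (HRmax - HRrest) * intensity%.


HRR = 197 - 61 = 136
THR = 61 + 136 * 0.67
= 61 + 91.12
= 152.12 bpm

152.12 bpm


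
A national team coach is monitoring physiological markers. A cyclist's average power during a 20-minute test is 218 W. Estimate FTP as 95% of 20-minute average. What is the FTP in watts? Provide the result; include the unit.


FTP = 20-min power * 0.95
= 218 * 0.95
= 207.1 W

207.1 W


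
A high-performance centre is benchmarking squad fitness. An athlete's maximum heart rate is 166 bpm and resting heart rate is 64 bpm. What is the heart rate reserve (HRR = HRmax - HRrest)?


HRR = HRmax - HRrest
= 166 - 64
= 102 bpm

102 bpm


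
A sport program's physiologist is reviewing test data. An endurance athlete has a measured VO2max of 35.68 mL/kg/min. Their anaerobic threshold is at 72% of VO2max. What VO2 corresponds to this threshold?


Anaerobic threshold VO2 = VO2max * 72%
= 35.68 * 0.72
= 25.69 mL/kg/min

25.69 mL/kg/min


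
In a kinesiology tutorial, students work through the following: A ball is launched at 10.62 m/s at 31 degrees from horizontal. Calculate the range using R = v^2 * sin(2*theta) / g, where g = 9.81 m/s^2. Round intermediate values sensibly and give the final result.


sin(2 * 31) = sin(62) = 0.882948
v^2 = 10.62^2 = 112.7844
R = 112.7844 * 0.882948 / 9.81
= 10.151 m

10.151 m


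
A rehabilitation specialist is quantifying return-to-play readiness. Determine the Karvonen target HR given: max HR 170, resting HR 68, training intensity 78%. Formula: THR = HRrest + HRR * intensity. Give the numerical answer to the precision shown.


HRR = HRmax - HRrest = 170 - 68 = 102
THR = 68 + 102 * 0.78
= 147.56 bpm

147.56 bpm


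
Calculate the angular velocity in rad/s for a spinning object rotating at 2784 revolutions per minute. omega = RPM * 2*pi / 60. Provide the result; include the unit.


omega = RPM * 2*pi / 60
= 2784 * 6.28318531 / 60
= 291.54 rad/s

291.54 rad/s


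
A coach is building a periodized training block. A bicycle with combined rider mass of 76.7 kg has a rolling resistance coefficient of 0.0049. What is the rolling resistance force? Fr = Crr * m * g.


Fr = 0.0049 * 76.7 * 9.81
= 0.37583 * 9.81
= 3.687 N

3.687 N


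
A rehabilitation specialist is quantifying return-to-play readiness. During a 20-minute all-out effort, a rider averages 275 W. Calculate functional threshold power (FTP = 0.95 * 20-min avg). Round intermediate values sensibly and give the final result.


FTP = 0.95 * 275
= 261.25 W

261.25 W


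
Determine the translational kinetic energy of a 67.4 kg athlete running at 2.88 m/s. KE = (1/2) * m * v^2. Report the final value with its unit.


KE = 0.5 * m * v^2
= 0.5 * 67.4 * 2.88^2
= 0.5 * 67.4 * 8.2944
= 279.52 J

279.52 J


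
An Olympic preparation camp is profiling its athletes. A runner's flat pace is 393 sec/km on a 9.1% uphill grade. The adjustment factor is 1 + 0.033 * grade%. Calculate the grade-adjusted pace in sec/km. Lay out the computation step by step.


Factor = 1 + 0.033 * 9.1 = 1.3003
Adjusted pace = 393 * 1.3003
= 511.02 sec/km

511.02 s/km


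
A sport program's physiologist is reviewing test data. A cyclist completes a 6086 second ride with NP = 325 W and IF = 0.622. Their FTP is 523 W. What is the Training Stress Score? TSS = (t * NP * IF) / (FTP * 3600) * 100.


t * NP * IF = 6086 * 325 * 0.622 = 1230284.9
FTP * 3600 = 1882800
TSS = (1230284.9 / 1882800) * 100 = 65.34

65.34 TSS


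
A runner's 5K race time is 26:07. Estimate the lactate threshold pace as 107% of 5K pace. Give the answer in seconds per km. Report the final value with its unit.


Total race time = 26*60 + 7 = 1567 seconds
5K pace = 1567 / 5 = 313.4 sec/km
LT pace = 313.4 * 1.07 = 335.34 sec/km

335.34 s/km


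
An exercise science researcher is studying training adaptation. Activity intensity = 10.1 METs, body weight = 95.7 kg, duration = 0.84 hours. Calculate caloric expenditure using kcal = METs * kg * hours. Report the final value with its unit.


kcal = 10.1 * 95.7 * 0.84
= 966.57 * 0.84
= 811.92 kcal

811.92 kcal


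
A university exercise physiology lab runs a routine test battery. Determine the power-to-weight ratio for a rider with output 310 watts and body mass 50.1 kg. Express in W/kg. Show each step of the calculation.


P/W = 310 / 50.1 = 6.188 W/kg

6.188 W/kg


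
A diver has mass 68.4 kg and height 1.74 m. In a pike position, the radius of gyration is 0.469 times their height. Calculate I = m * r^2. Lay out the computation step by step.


r = 0.469 * 1.74 = 0.81606 m
I = m * r^2 = 68.4 * 0.665954 = 45.551 kg*m^2

45.551 kg*m^2


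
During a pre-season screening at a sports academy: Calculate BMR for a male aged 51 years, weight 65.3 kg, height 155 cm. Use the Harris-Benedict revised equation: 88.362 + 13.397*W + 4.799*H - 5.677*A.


Substituting values:
W term = 13.397 * 65.3 = 874.8241
H term = 4.799 * 155 = 743.845
A term = 5.677 * 51 = 289.527
BMR = 1417.5 kcal/day

1417.5 kcal/day


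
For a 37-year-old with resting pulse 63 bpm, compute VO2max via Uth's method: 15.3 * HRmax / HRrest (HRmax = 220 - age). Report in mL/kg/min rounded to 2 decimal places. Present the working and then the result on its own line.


Step 1: HRmax = 220 - 37 = 183 bpm
Step 2: Ratio = 183 / 63 = 2.9048
Step 3: VO2max = 15.3 * 2.9048 = 44.44 mL/kg/min

44.44 mL/kg/min


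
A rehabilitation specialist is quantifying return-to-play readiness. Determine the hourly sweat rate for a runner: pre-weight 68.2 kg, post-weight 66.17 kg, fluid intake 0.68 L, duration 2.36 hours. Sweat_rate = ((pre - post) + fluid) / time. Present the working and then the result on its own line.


Mass lost = 68.2 - 66.17 = 2.03 kg
Add fluid consumed: 2.03 + 0.68 = 2.71 L total sweat
Sweat rate = 2.71 / 2.36 = 1.148 L/h

1.148 L/h


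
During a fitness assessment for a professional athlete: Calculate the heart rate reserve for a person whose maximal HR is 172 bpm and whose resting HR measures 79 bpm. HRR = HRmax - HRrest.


HRmax = 172 bpm
HRrest = 79 bpm
HRR = 172 - 79 = 93 bpm

93 bpm


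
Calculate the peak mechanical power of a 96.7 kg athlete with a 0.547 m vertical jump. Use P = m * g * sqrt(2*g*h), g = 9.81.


First, sqrt(2gh) = sqrt(2 * 9.81 * 0.547)
= sqrt(10.73214) = 3.275995 m/s
Power = 96.7 * 9.81 * 3.275995 = 3107.7 W

3107.7 W


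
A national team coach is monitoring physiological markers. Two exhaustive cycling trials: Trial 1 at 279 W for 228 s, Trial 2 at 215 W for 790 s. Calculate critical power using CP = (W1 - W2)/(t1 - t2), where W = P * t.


W1 = 279 * 228 = 63612 J
W2 = 215 * 790 = 169850 J
CP = (63612 - 169850) / (228 - 790)
= -106238 / -562
= 189.04 W

189.04 W


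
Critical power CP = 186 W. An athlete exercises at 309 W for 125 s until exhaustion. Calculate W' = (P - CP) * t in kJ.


P - CP = 309 - 186 = 123 W
W' = 123 * 125 = 15375 J
= 15375 / 1000 = 15.375 kJ

15.375 kJ


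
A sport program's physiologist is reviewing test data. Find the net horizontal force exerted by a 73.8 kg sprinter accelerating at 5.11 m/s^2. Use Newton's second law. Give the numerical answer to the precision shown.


Newton's second law: F = m * a
F = 73.8 * 5.11 = 377.12 N

377.12 N


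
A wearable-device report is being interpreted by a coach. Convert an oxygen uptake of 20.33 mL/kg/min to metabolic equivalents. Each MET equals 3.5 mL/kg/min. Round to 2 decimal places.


One MET = 3.5 mL/kg/min
Number of METs = 20.33 / 3.5
= 5.81 METs

5.81 METs


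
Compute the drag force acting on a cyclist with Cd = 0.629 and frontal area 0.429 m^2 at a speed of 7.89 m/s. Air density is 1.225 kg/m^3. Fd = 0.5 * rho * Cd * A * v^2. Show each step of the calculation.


Step 1: v^2 = 62.2521
Step 2: Fd = 0.5 * 1.225 * 0.629 * 0.429 * 62.2521
= 10.289 N

10.289 N


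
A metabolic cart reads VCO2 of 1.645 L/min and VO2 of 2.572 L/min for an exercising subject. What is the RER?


RER = VCO2 / VO2 = 1.645 / 2.572 = 0.6396

0.6396


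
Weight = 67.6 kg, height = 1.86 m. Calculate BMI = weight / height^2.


height^2 = 1.86^2 = 3.4596
BMI = 67.6 / 3.4596 = 19.54 kg/m^2

19.54 kg/m^2


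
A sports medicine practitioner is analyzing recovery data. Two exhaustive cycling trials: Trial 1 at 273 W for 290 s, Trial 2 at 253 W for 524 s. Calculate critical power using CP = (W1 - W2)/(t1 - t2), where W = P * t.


W1 = 273 * 290 = 79170 J
W2 = 253 * 524 = 132572 J
CP = (79170 - 132572) / (290 - 524)
= -53402 / -234
= 228.21 W

228.21 W


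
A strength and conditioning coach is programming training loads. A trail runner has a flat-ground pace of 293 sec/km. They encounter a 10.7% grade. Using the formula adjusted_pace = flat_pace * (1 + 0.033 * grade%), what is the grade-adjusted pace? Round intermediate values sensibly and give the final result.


Grade factor = 1 + 0.033 * 10.7 = 1.3531
Adjusted = 293 * 1.3531 = 396.46 sec/km

396.46 s/km


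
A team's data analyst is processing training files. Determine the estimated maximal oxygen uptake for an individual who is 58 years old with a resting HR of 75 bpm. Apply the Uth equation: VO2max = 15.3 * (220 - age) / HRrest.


HRmax = 220 - 58 = 162
VO2max = 15.3 * (162 / 75)
= 15.3 * 2.16
= 33.05 mL/kg/min

33.05 mL/kg/min


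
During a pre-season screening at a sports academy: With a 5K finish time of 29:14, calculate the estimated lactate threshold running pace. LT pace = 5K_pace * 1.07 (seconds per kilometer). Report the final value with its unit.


Race duration = 1754 s for 5 km
Average pace = 1754 / 5 = 350.8 s/km
LT pace = 350.8 * 1.07
= 375.36 s/km

375.36 s/km


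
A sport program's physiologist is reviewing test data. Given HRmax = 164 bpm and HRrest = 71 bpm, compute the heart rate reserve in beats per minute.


Heart rate reserve = maximum HR minus resting HR
HRR = 164 - 71 = 93 bpm

93 bpm


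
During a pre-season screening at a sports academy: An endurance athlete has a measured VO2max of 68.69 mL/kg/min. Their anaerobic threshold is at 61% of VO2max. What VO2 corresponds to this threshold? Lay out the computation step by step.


Anaerobic threshold VO2 = VO2max * 61%
= 68.69 * 0.61
= 41.9 mL/kg/min

41.9 mL/kg/min


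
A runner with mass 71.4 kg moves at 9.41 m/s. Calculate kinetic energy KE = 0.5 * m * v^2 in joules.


v^2 = 9.41^2 = 88.5481
KE = 0.5 * 71.4 * 88.5481
= 3161.17 J

3161.17 J
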